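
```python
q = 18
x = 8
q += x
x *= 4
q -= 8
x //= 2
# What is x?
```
Trace:
  q=18
  q=18, x=8
  q=26, x=8
  q=26, x=32
  q=18, x=32
  q=18, x=16

Final answer: 16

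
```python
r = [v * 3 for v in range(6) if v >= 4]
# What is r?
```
Trace:
  v=0
  v=1
  v=2
  v=3
  v=4
  v=5
  r=[12, 15]

Final answer: [12, 15]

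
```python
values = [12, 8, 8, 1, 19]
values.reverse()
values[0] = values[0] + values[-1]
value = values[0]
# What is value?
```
Trace:
  values=[12, 8, 8, 1, 19]
  values=[19, 1, 8, 8, 12]
  values=[31, 1, 8, 8, 12]
  values=[31, 1, 8, 8, 12], value=31

Final answer: 31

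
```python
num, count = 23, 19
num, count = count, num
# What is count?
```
Trace:
  num=23, count=19
  num=19, count=23

Final answer: 23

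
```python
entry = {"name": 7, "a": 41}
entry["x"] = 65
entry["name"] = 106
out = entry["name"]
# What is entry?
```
Trace:
  entry={'name': 7, 'a': 41}
  entry={'name': 7, 'a': 41, 'x': 65}
  entry={'name': 106, 'a': 41, 'x': 65}
  entry={'name': 106, 'a': 41, 'x': 65}, out=106

Final answer: {'name': 106, 'a': 41, 'x': 65}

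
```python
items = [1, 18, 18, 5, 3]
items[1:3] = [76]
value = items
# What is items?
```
Trace:
  items=[1, 18, 18, 5, 3]
  items=[1, 76, 5, 3]
  items=[1, 76, 5, 3], value=[1, 76, 5, 3]

Final answer: [1, 76, 5, 3]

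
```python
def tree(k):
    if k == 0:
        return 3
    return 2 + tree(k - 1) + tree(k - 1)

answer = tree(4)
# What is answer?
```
Call trace (a repeated sub-call is expanded the first time; later identical calls just restate its return value):
tree(k=4)
  tree(k=3)
    tree(k=2)
      tree(k=1)
        tree(k=0)
        -> return 3
        tree(k=0)
        -> return 3
      -> return 8
      tree(k=1) -> return 8  (same call as traced above)
    -> return 18
    tree(k=2) -> return 18  (same call as traced above)
  -> return 38
  tree(k=3) -> return 38  (same call as traced above)
-> return 78

Final answer: 78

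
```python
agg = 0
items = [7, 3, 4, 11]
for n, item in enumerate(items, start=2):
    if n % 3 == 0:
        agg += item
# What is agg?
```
Trace:
  agg=0
  agg=0, n=2, item=7
  agg=3, n=3, item=3
  agg=3, n=4, item=4
  agg=3, n=5, item=11

Final answer: 3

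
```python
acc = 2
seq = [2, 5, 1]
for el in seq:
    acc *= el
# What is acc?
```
Trace:
  acc=2
  acc=4, el=2
  acc=20, el=5
  acc=20, el=1

Final answer: 20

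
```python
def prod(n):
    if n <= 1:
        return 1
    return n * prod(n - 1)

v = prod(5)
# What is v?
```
Call trace:
prod(n=5)
  prod(n=4)
    prod(n=3)
      prod(n=2)
        prod(n=1)
        -> return 1
      -> return 2
    -> return 6
  -> return 24
-> return 120

Final answer: 120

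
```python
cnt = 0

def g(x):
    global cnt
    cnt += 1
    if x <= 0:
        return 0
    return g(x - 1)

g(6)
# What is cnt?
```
Call trace:
g(x=6)
  g(x=5)
    g(x=4)
      g(x=3)
        g(x=2)
          g(x=1)
            g(x=0)
            -> return 0
          -> return 0
        -> return 0
      -> return 0
    -> return 0
  -> return 0
-> return 0

cnt is incremented once per call. g is entered once for each x = 6, 5, 4, 3, 2, 1, 0 (the x <= 0 call returns without recursing), i.e. 6 + 1 calls.
cnt = 7

Final answer: 7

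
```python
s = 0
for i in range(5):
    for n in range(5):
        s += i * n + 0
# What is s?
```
Trace:
  s=0
  s=0, i=0, n=0
  s=0, i=0, n=1
  s=0, i=0, n=2
  s=0, i=0, n=3
  s=0, i=0, n=4
  s=0, i=1, n=0
  s=1, i=1, n=1
  s=3, i=1, n=2
  s=6, i=1, n=3
  s=10, i=1, n=4
  s=10, i=2, n=0
  s=12, i=2, n=1
  s=16, i=2, n=2
  s=22, i=2, n=3
  s=30, i=2, n=4
  s=30, i=3, n=0
  s=33, i=3, n=1
  s=39, i=3, n=2
  s=48, i=3, n=3
  s=60, i=3, n=4
  s=60, i=4, n=0
  s=64, i=4, n=1
  s=72, i=4, n=2
  s=84, i=4, n=3
  s=100, i=4, n=4

Final answer: 100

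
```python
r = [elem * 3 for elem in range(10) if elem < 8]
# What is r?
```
Trace:
  elem=0
  elem=1
  elem=2
  elem=3
  elem=4
  elem=5
  elem=6
  elem=7
  elem=8
  elem=9
  r=[0, 3, 6, 9, 12, 15, 18, 21]

Final answer: [0, 3, 6, 9, 12, 15, 18, 21]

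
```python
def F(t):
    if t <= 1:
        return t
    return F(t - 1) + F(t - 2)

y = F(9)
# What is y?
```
Call trace (a repeated sub-call is expanded the first time; later identical calls just restate its return value):
F(t=9)
  F(t=8)
    F(t=7)
      F(t=6)
        F(t=5)
          F(t=4)
            F(t=3)
              F(t=2)
                F(t=1)
                -> return 1
                F(t=0)
                -> return 0
              -> return 1
              F(t=1)
              -> return 1
            -> return 2
            F(t=2) -> return 1  (same call as traced above)
          -> return 3
          F(t=3) -> return 2  (same call as traced above)
        -> return 5
        F(t=4) -> return 3  (same call as traced above)
      -> return 8
      F(t=5) -> return 5  (same call as traced above)
    -> return 13
    F(t=6) -> return 8  (same call as traced above)
  -> return 21
  F(t=7) -> return 13  (same call as traced above)
-> return 34

Final answer: 34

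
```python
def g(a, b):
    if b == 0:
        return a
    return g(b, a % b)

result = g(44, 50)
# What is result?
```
Call trace:
g(a=44, b=50)
  g(a=50, b=44)
    g(a=44, b=6)
      g(a=6, b=2)
        g(a=2, b=0)
        -> return 2
      -> return 2
    -> return 2
  -> return 2
-> return 2

Final answer: 2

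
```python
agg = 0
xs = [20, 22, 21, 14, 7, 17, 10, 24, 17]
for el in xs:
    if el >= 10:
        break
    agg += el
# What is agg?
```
Trace:
  agg=0
  agg=0, el=20

Final answer: 0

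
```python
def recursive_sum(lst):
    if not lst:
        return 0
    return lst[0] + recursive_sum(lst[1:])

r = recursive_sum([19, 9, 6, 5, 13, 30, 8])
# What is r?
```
Call trace:
recursive_sum(lst=[19, 9, 6, 5, 13, 30, 8])
  recursive_sum(lst=[9, 6, 5, 13, 30, 8])
    recursive_sum(lst=[6, 5, 13, 30, 8])
      recursive_sum(lst=[5, 13, 30, 8])
        recursive_sum(lst=[13, 30, 8])
          recursive_sum(lst=[30, 8])
            recursive_sum(lst=[8])
              recursive_sum(lst=[])
              -> return 0
            -> return 8
          -> return 38
        -> return 51
      -> return 56
    -> return 62
  -> return 71
-> return 90

Final answer: 90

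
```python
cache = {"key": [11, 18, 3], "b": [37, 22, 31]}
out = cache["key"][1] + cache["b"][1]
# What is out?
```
Trace:
  cache={'key': [11, 18, 3], 'b': [37, 22, 31]}
  cache={'key': [11, 18, 3], 'b': [37, 22, 31]}, out=40

Final answer: 40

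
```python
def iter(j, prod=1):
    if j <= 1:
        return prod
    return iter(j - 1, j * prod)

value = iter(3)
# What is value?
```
Call trace:
iter(j=3, prod=1)
  iter(j=2, prod=3)
    iter(j=1, prod=6)
    -> return 6
  -> return 6
-> return 6

Final answer: 6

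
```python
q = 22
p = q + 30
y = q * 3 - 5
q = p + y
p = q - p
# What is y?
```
Trace:
  q=22
  q=22, p=52
  q=22, p=52, y=61
  q=113, p=52, y=61
  q=113, p=61, y=61

Final answer: 61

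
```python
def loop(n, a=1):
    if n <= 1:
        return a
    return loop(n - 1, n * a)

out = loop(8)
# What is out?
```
Call trace:
loop(n=8, a=1)
  loop(n=7, a=8)
    loop(n=6, a=56)
      loop(n=5, a=336)
        loop(n=4, a=1680)
          loop(n=3, a=6720)
            loop(n=2, a=20160)
              loop(n=1, a=40320)
              -> return 40320
            -> return 40320
          -> return 40320
        -> return 40320
      -> return 40320
    -> return 40320
  -> return 40320
-> return 40320

Final answer: 40320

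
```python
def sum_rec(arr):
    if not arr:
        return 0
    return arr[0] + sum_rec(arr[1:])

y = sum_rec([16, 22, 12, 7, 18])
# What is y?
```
Call trace:
sum_rec(arr=[16, 22, 12, 7, 18])
  sum_rec(arr=[22, 12, 7, 18])
    sum_rec(arr=[12, 7, 18])
      sum_rec(arr=[7, 18])
        sum_rec(arr=[18])
          sum_rec(arr=[])
          -> return 0
        -> return 18
      -> return 25
    -> return 37
  -> return 59
-> return 75

Final answer: 75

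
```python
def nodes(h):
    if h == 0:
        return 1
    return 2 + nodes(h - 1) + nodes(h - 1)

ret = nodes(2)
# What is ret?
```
Call trace (a repeated sub-call is expanded the first time; later identical calls just restate its return value):
nodes(h=2)
  nodes(h=1)
    nodes(h=0)
    -> return 1
    nodes(h=0)
    -> return 1
  -> return 4
  nodes(h=1) -> return 4  (same call as traced above)
-> return 10

Final answer: 10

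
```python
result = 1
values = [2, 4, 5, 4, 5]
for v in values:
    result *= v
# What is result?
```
Trace:
  result=1
  result=2, v=2
  result=8, v=4
  result=40, v=5
  result=160, v=4
  result=800, v=5

Final answer: 800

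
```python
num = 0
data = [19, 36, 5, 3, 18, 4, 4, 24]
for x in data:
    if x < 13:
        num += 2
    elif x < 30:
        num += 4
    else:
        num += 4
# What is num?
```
Trace:
  num=0
  num=4, x=19
  num=8, x=36
  num=10, x=5
  num=12, x=3
  num=16, x=18
  num=18, x=4
  num=20, x=4
  num=24, x=24

Final answer: 24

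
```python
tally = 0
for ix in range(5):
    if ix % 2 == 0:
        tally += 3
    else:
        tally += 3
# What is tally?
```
Trace:
  tally=0
  tally=3, ix=0
  tally=6, ix=1
  tally=9, ix=2
  tally=12, ix=3
  tally=15, ix=4

Final answer: 15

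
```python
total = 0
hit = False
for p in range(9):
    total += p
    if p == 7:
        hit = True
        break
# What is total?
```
Trace:
  total=0
  total=0, hit=False
  total=0, hit=False, p=0
  total=1, hit=False, p=1
  total=3, hit=False, p=2
  total=6, hit=False, p=3
  total=10, hit=False, p=4
  total=15, hit=False, p=5
  total=21, hit=False, p=6
  total=28, hit=True, p=7

Final answer: 28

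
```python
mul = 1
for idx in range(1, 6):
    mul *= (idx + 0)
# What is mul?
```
Trace:
  mul=1
  mul=1, idx=1
  mul=2, idx=2
  mul=6, idx=3
  mul=24, idx=4
  mul=120, idx=5

Final answer: 120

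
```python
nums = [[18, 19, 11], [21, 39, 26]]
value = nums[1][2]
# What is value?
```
Trace:
  nums=[[18, 19, 11], [21, 39, 26]]
  nums=[[18, 19, 11], [21, 39, 26]], value=26

Final answer: 26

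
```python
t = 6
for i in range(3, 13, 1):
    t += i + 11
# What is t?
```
Trace:
  t=6
  t=20, i=3
  t=35, i=4
  t=51, i=5
  t=68, i=6
  t=86, i=7
  t=105, i=8
  t=125, i=9
  t=146, i=10
  t=168, i=11
  t=191, i=12

Final answer: 191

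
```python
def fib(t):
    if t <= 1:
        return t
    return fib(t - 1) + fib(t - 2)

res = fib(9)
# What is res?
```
Call trace (a repeated sub-call is expanded the first time; later identical calls just restate its return value):
fib(t=9)
  fib(t=8)
    fib(t=7)
      fib(t=6)
        fib(t=5)
          fib(t=4)
            fib(t=3)
              fib(t=2)
                fib(t=1)
                -> return 1
                fib(t=0)
                -> return 0
              -> return 1
              fib(t=1)
              -> return 1
            -> return 2
            fib(t=2) -> return 1  (same call as traced above)
          -> return 3
          fib(t=3) -> return 2  (same call as traced above)
        -> return 5
        fib(t=4) -> return 3  (same call as traced above)
      -> return 8
      fib(t=5) -> return 5  (same call as traced above)
    -> return 13
    fib(t=6) -> return 8  (same call as traced above)
  -> return 21
  fib(t=7) -> return 13  (same call as traced above)
-> return 34

Final answer: 34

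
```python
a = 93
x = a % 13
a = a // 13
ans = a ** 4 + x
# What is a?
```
Trace:
  a=93
  a=93, x=2
  a=7, x=2
  a=7, x=2, ans=2403

Final answer: 7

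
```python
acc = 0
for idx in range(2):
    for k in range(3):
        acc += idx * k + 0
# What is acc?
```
Trace:
  acc=0
  acc=0, idx=0, k=0
  acc=0, idx=0, k=1
  acc=0, idx=0, k=2
  acc=0, idx=1, k=0
  acc=1, idx=1, k=1
  acc=3, idx=1, k=2

Final answer: 3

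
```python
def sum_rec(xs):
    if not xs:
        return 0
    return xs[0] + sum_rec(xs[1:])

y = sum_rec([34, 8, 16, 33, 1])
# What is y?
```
Call trace:
sum_rec(xs=[34, 8, 16, 33, 1])
  sum_rec(xs=[8, 16, 33, 1])
    sum_rec(xs=[16, 33, 1])
      sum_rec(xs=[33, 1])
        sum_rec(xs=[1])
          sum_rec(xs=[])
          -> return 0
        -> return 1
      -> return 34
    -> return 50
  -> return 58
-> return 92

Final answer: 92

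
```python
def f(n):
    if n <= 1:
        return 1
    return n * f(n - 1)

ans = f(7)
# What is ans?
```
Call trace:
f(n=7)
  f(n=6)
    f(n=5)
      f(n=4)
        f(n=3)
          f(n=2)
            f(n=1)
            -> return 1
          -> return 2
        -> return 6
      -> return 24
    -> return 120
  -> return 720
-> return 5040

Final answer: 5040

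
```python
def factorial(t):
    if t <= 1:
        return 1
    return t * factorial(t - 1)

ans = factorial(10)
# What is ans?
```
Call trace:
factorial(t=10)
  factorial(t=9)
    factorial(t=8)
      factorial(t=7)
        factorial(t=6)
          factorial(t=5)
            factorial(t=4)
              factorial(t=3)
                factorial(t=2)
                  factorial(t=1)
                  -> return 1
                -> return 2
              -> return 6
            -> return 24
          -> return 120
        -> return 720
      -> return 5040
    -> return 40320
  -> return 362880
-> return 3628800

Final answer: 3628800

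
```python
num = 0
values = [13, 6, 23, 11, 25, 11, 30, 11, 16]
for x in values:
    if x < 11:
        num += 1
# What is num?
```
Trace:
  num=0
  num=0, x=13
  num=1, x=6
  num=1, x=23
  num=1, x=11
  num=1, x=25
  num=1, x=11
  num=1, x=30
  num=1, x=11
  num=1, x=16

Final answer: 1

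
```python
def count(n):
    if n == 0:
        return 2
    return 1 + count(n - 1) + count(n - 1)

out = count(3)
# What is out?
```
Call trace (a repeated sub-call is expanded the first time; later identical calls just restate its return value):
count(n=3)
  count(n=2)
    count(n=1)
      count(n=0)
      -> return 2
      count(n=0)
      -> return 2
    -> return 5
    count(n=1) -> return 5  (same call as traced above)
  -> return 11
  count(n=2) -> return 11  (same call as traced above)
-> return 23

Final answer: 23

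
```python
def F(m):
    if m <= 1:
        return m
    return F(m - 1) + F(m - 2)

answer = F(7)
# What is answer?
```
Call trace (a repeated sub-call is expanded the first time; later identical calls just restate its return value):
F(m=7)
  F(m=6)
    F(m=5)
      F(m=4)
        F(m=3)
          F(m=2)
            F(m=1)
            -> return 1
            F(m=0)
            -> return 0
          -> return 1
          F(m=1)
          -> return 1
        -> return 2
        F(m=2) -> return 1  (same call as traced above)
      -> return 3
      F(m=3) -> return 2  (same call as traced above)
    -> return 5
    F(m=4) -> return 3  (same call as traced above)
  -> return 8
  F(m=5) -> return 5  (same call as traced above)
-> return 13

Final answer: 13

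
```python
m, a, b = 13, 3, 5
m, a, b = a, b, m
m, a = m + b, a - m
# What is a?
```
Trace:
  m=13, a=3, b=5
  m=3, a=5, b=13
  m=16, a=2, b=13

Final answer: 2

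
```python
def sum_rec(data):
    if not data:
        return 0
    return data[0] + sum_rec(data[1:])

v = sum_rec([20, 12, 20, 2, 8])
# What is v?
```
Call trace:
sum_rec(data=[20, 12, 20, 2, 8])
  sum_rec(data=[12, 20, 2, 8])
    sum_rec(data=[20, 2, 8])
      sum_rec(data=[2, 8])
        sum_rec(data=[8])
          sum_rec(data=[])
          -> return 0
        -> return 8
      -> return 10
    -> return 30
  -> return 42
-> return 62

Final answer: 62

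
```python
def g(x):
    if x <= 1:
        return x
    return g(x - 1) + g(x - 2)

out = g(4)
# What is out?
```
Call trace (a repeated sub-call is expanded the first time; later identical calls just restate its return value):
g(x=4)
  g(x=3)
    g(x=2)
      g(x=1)
      -> return 1
      g(x=0)
      -> return 0
    -> return 1
    g(x=1)
    -> return 1
  -> return 2
  g(x=2) -> return 1  (same call as traced above)
-> return 3

Final answer: 3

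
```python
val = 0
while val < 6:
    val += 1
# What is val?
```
Trace:
  val=0
  val=1
  val=2
  val=3
  val=4
  val=5
  val=6

Final answer: 6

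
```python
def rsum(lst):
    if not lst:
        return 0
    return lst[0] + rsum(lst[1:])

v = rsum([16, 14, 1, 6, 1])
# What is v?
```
Call trace:
rsum(lst=[16, 14, 1, 6, 1])
  rsum(lst=[14, 1, 6, 1])
    rsum(lst=[1, 6, 1])
      rsum(lst=[6, 1])
        rsum(lst=[1])
          rsum(lst=[])
          -> return 0
        -> return 1
      -> return 7
    -> return 8
  -> return 22
-> return 38

Final answer: 38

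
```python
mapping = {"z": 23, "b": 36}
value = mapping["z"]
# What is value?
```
Trace:
  mapping={'z': 23, 'b': 36}
  mapping={'z': 23, 'b': 36}, value=23

Final answer: 23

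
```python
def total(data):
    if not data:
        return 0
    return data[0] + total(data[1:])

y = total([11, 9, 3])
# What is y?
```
Call trace:
total(data=[11, 9, 3])
  total(data=[9, 3])
    total(data=[3])
      total(data=[])
      -> return 0
    -> return 3
  -> return 12
-> return 23

Final answer: 23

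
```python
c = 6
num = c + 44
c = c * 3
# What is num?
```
Trace:
  c=6
  c=6, num=50
  c=18, num=50

Final answer: 50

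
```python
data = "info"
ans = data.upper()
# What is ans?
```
Trace:
  data='info'
  data='info', ans='INFO'

Final answer: 'INFO'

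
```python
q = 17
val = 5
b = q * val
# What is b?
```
Trace:
  q=17
  q=17, val=5
  q=17, val=5, b=85

Final answer: 85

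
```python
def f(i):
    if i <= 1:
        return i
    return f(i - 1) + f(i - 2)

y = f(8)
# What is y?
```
Call trace (a repeated sub-call is expanded the first time; later identical calls just restate its return value):
f(i=8)
  f(i=7)
    f(i=6)
      f(i=5)
        f(i=4)
          f(i=3)
            f(i=2)
              f(i=1)
              -> return 1
              f(i=0)
              -> return 0
            -> return 1
            f(i=1)
            -> return 1
          -> return 2
          f(i=2) -> return 1  (same call as traced above)
        -> return 3
        f(i=3) -> return 2  (same call as traced above)
      -> return 5
      f(i=4) -> return 3  (same call as traced above)
    -> return 8
    f(i=5) -> return 5  (same call as traced above)
  -> return 13
  f(i=6) -> return 8  (same call as traced above)
-> return 21

Final answer: 21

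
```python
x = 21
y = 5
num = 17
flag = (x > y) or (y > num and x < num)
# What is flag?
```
Trace:
  x=21
  x=21, y=5
  x=21, y=5, num=17
  x=21, y=5, num=17, flag=True

Final answer: True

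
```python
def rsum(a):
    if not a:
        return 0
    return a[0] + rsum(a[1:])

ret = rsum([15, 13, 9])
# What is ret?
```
Call trace:
rsum(a=[15, 13, 9])
  rsum(a=[13, 9])
    rsum(a=[9])
      rsum(a=[])
      -> return 0
    -> return 9
  -> return 22
-> return 37

Final answer: 37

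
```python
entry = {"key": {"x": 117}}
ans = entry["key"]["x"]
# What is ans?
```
Trace:
  entry={'key': {'x': 117}}
  entry={'key': {'x': 117}}, ans=117

Final answer: 117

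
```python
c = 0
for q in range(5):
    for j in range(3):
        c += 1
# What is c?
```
Trace:
  c=0
  c=1, q=0, j=0
  c=2, q=0, j=1
  c=3, q=0, j=2
  c=4, q=1, j=0
  c=5, q=1, j=1
  c=6, q=1, j=2
  c=7, q=2, j=0
  c=8, q=2, j=1
  c=9, q=2, j=2
  c=10, q=3, j=0
  c=11, q=3, j=1
  c=12, q=3, j=2
  c=13, q=4, j=0
  c=14, q=4, j=1
  c=15, q=4, j=2

Final answer: 15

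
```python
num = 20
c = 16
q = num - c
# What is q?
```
Trace:
  num=20
  num=20, c=16
  num=20, c=16, q=4

Final answer: 4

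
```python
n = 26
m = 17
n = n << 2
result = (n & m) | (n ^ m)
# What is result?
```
Trace:
  n=26
  n=26, m=17
  n=104, m=17
  n=104, m=17, result=121

Final answer: 121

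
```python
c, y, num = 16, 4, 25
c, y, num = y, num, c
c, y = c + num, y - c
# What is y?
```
Trace:
  c=16, y=4, num=25
  c=4, y=25, num=16
  c=20, y=21, num=16

Final answer: 21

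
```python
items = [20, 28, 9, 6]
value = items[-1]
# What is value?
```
Trace:
  items=[20, 28, 9, 6]
  items=[20, 28, 9, 6], value=6

Final answer: 6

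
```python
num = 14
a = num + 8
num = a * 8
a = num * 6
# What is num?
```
Trace:
  num=14
  num=14, a=22
  num=176, a=22
  num=176, a=1056

Final answer: 176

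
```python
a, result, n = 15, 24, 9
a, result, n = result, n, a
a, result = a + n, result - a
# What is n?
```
Trace:
  a=15, result=24, n=9
  a=24, result=9, n=15
  a=39, result=-15, n=15

Final answer: 15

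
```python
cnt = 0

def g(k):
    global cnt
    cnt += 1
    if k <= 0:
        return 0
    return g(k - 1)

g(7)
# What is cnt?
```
Call trace:
g(k=7)
  g(k=6)
    g(k=5)
      g(k=4)
        g(k=3)
          g(k=2)
            g(k=1)
              g(k=0)
              -> return 0
            -> return 0
          -> return 0
        -> return 0
      -> return 0
    -> return 0
  -> return 0
-> return 0

cnt is incremented once per call. g is entered once for each k = 7, 6, 5, 4, 3, 2, 1, 0 (the k <= 0 call returns without recursing), i.e. 7 + 1 calls.
cnt = 8

Final answer: 8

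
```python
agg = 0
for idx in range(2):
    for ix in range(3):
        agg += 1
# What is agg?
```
Trace:
  agg=0
  agg=1, idx=0, ix=0
  agg=2, idx=0, ix=1
  agg=3, idx=0, ix=2
  agg=4, idx=1, ix=0
  agg=5, idx=1, ix=1
  agg=6, idx=1, ix=2

Final answer: 6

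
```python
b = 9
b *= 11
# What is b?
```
Trace:
  b=9
  b=99

Final answer: 99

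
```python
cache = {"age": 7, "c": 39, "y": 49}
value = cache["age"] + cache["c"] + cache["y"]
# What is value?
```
Trace:
  cache={'age': 7, 'c': 39, 'y': 49}
  cache={'age': 7, 'c': 39, 'y': 49}, value=95

Final answer: 95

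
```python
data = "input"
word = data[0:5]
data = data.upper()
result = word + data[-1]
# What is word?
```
Trace:
  data='input'
  data='input', word='input'
  data='INPUT', word='input'
  data='INPUT', word='input', result='inputT'

Final answer: 'input'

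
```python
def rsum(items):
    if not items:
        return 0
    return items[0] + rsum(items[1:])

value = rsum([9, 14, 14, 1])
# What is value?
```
Call trace:
rsum(items=[9, 14, 14, 1])
  rsum(items=[14, 14, 1])
    rsum(items=[14, 1])
      rsum(items=[1])
        rsum(items=[])
        -> return 0
      -> return 1
    -> return 15
  -> return 29
-> return 38

Final answer: 38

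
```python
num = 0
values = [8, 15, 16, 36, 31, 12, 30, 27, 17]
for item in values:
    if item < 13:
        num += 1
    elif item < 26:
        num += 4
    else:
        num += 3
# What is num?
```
Trace:
  num=0
  num=1, item=8
  num=5, item=15
  num=9, item=16
  num=12, item=36
  num=15, item=31
  num=16, item=12
  num=19, item=30
  num=22, item=27
  num=26, item=17

Final answer: 26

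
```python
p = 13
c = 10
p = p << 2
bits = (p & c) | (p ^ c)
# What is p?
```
Trace:
  p=13
  p=13, c=10
  p=52, c=10
  p=52, c=10, bits=62

Final answer: 52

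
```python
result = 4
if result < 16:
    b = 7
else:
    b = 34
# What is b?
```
Trace:
  result=4
  result=4, b=7

Final answer: 7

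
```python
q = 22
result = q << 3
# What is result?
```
Trace:
  q=22
  q=22, result=176

Final answer: 176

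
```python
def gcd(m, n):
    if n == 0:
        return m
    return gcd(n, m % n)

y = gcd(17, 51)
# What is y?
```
Call trace:
gcd(m=17, n=51)
  gcd(m=51, n=17)
    gcd(m=17, n=0)
    -> return 17
  -> return 17
-> return 17

Final answer: 17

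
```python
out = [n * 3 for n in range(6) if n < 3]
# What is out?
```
Trace:
  n=0
  n=1
  n=2
  n=3
  n=4
  n=5
  out=[0, 3, 6]

Final answer: [0, 3, 6]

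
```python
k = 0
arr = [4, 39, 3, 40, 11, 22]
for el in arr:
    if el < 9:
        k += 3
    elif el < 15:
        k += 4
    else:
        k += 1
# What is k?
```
Trace:
  k=0
  k=3, el=4
  k=4, el=39
  k=7, el=3
  k=8, el=40
  k=12, el=11
  k=13, el=22

Final answer: 13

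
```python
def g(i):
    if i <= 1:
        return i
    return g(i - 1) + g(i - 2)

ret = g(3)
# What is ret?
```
Call trace:
g(i=3)
  g(i=2)
    g(i=1)
    -> return 1
    g(i=0)
    -> return 0
  -> return 1
  g(i=1)
  -> return 1
-> return 2

Final answer: 2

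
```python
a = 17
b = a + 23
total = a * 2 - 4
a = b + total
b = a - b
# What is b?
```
Trace:
  a=17
  a=17, b=40
  a=17, b=40, total=30
  a=70, b=40, total=30
  a=70, b=30, total=30

Final answer: 30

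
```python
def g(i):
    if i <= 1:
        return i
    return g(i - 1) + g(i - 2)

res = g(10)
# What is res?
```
Call trace (a repeated sub-call is expanded the first time; later identical calls just restate its return value):
g(i=10)
  g(i=9)
    g(i=8)
      g(i=7)
        g(i=6)
          g(i=5)
            g(i=4)
              g(i=3)
                g(i=2)
                  g(i=1)
                  -> return 1
                  g(i=0)
                  -> return 0
                -> return 1
                g(i=1)
                -> return 1
              -> return 2
              g(i=2) -> return 1  (same call as traced above)
            -> return 3
            g(i=3) -> return 2  (same call as traced above)
          -> return 5
          g(i=4) -> return 3  (same call as traced above)
        -> return 8
        g(i=5) -> return 5  (same call as traced above)
      -> return 13
      g(i=6) -> return 8  (same call as traced above)
    -> return 21
    g(i=7) -> return 13  (same call as traced above)
  -> return 34
  g(i=8) -> return 21  (same call as traced above)
-> return 55

Final answer: 55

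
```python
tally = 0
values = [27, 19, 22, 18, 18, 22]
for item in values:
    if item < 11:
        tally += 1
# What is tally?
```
Trace:
  tally=0
  tally=0, item=27
  tally=0, item=19
  tally=0, item=22
  tally=0, item=18
  tally=0, item=18
  tally=0, item=22

Final answer: 0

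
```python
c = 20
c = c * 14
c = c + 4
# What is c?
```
Trace:
  c=20
  c=280
  c=284

Final answer: 284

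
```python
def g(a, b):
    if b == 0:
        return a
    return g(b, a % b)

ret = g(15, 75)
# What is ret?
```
Call trace:
g(a=15, b=75)
  g(a=75, b=15)
    g(a=15, b=0)
    -> return 15
  -> return 15
-> return 15

Final answer: 15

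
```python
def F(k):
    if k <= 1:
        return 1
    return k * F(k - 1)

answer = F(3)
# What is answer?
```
Call trace:
F(k=3)
  F(k=2)
    F(k=1)
    -> return 1
  -> return 2
-> return 6

Final answer: 6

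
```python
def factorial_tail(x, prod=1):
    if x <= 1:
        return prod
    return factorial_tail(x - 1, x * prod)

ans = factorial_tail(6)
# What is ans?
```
Call trace:
factorial_tail(x=6, prod=1)
  factorial_tail(x=5, prod=6)
    factorial_tail(x=4, prod=30)
      factorial_tail(x=3, prod=120)
        factorial_tail(x=2, prod=360)
          factorial_tail(x=1, prod=720)
          -> return 720
        -> return 720
      -> return 720
    -> return 720
  -> return 720
-> return 720

Final answer: 720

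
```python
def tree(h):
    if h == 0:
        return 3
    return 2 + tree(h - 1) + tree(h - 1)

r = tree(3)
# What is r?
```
Call trace (a repeated sub-call is expanded the first time; later identical calls just restate its return value):
tree(h=3)
  tree(h=2)
    tree(h=1)
      tree(h=0)
      -> return 3
      tree(h=0)
      -> return 3
    -> return 8
    tree(h=1) -> return 8  (same call as traced above)
  -> return 18
  tree(h=2) -> return 18  (same call as traced above)
-> return 38

Final answer: 38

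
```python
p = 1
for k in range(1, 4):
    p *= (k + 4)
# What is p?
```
Trace:
  p=1
  p=5, k=1
  p=30, k=2
  p=210, k=3

Final answer: 210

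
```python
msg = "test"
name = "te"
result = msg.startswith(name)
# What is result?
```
Trace:
  msg='test'
  msg='test', name='te'
  msg='test', name='te', result=True

Final answer: True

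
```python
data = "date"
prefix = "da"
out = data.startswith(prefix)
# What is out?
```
Trace:
  data='date'
  data='date', prefix='da'
  data='date', prefix='da', out=True

Final answer: True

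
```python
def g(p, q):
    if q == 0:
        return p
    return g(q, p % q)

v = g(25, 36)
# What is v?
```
Call trace:
g(p=25, q=36)
  g(p=36, q=25)
    g(p=25, q=11)
      g(p=11, q=3)
        g(p=3, q=2)
          g(p=2, q=1)
            g(p=1, q=0)
            -> return 1
          -> return 1
        -> return 1
      -> return 1
    -> return 1
  -> return 1
-> return 1

Final answer: 1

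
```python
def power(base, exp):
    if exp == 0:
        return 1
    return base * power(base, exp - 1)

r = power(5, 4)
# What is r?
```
Call trace:
power(base=5, exp=4)
  power(base=5, exp=3)
    power(base=5, exp=2)
      power(base=5, exp=1)
        power(base=5, exp=0)
        -> return 1
      -> return 5
    -> return 25
  -> return 125
-> return 625

Final answer: 625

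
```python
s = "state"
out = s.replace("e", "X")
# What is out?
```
Trace:
  s='state'
  s='state', out='statX'

Final answer: 'statX'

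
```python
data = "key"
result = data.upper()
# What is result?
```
Trace:
  data='key'
  data='key', result='KEY'

Final answer: 'KEY'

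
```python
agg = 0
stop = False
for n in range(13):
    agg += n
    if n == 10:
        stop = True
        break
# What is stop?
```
Trace:
  agg=0
  agg=0, stop=False
  agg=0, stop=False, n=0
  agg=1, stop=False, n=1
  agg=3, stop=False, n=2
  agg=6, stop=False, n=3
  agg=10, stop=False, n=4
  agg=15, stop=False, n=5
  agg=21, stop=False, n=6
  agg=28, stop=False, n=7
  agg=36, stop=False, n=8
  agg=45, stop=False, n=9
  agg=55, stop=True, n=10

Final answer: True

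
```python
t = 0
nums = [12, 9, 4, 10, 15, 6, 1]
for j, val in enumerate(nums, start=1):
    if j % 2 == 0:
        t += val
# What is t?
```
Trace:
  t=0
  t=0, j=1, val=12
  t=9, j=2, val=9
  t=9, j=3, val=4
  t=19, j=4, val=10
  t=19, j=5, val=15
  t=25, j=6, val=6
  t=25, j=7, val=1

Final answer: 25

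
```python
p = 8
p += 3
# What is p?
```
Trace:
  p=8
  p=11

Final answer: 11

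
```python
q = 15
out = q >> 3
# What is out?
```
Trace:
  q=15
  q=15, out=1

Final answer: 1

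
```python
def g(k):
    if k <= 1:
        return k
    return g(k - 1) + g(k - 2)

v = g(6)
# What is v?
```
Call trace (a repeated sub-call is expanded the first time; later identical calls just restate its return value):
g(k=6)
  g(k=5)
    g(k=4)
      g(k=3)
        g(k=2)
          g(k=1)
          -> return 1
          g(k=0)
          -> return 0
        -> return 1
        g(k=1)
        -> return 1
      -> return 2
      g(k=2) -> return 1  (same call as traced above)
    -> return 3
    g(k=3) -> return 2  (same call as traced above)
  -> return 5
  g(k=4) -> return 3  (same call as traced above)
-> return 8

Final answer: 8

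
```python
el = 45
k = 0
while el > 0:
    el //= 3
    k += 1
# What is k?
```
Trace:
  el=45
  el=45, k=0
  el=15, k=1
  el=5, k=2
  el=1, k=3
  el=0, k=4

Final answer: 4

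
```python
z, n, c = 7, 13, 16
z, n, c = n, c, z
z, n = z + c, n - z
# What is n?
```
Trace:
  z=7, n=13, c=16
  z=13, n=16, c=7
  z=20, n=3, c=7

Final answer: 3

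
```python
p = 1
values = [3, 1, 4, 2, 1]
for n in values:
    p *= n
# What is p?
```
Trace:
  p=1
  p=3, n=3
  p=3, n=1
  p=12, n=4
  p=24, n=2
  p=24, n=1

Final answer: 24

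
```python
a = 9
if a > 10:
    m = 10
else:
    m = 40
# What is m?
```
Trace:
  a=9
  a=9, m=40

Final answer: 40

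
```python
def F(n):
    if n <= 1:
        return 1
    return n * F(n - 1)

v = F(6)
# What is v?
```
Call trace:
F(n=6)
  F(n=5)
    F(n=4)
      F(n=3)
        F(n=2)
          F(n=1)
          -> return 1
        -> return 2
      -> return 6
    -> return 24
  -> return 120
-> return 720

Final answer: 720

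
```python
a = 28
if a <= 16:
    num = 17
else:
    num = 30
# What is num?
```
Trace:
  a=28
  a=28, num=30

Final answer: 30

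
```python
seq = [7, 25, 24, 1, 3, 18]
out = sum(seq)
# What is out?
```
Trace:
  seq=[7, 25, 24, 1, 3, 18]
  seq=[7, 25, 24, 1, 3, 18], out=78

Final answer: 78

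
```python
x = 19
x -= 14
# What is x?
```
Trace:
  x=19
  x=5

Final answer: 5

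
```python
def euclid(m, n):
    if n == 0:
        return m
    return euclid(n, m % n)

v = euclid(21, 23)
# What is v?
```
Call trace:
euclid(m=21, n=23)
  euclid(m=23, n=21)
    euclid(m=21, n=2)
      euclid(m=2, n=1)
        euclid(m=1, n=0)
        -> return 1
      -> return 1
    -> return 1
  -> return 1
-> return 1

Final answer: 1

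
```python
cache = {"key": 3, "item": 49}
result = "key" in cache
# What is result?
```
Trace:
  cache={'key': 3, 'item': 49}
  cache={'key': 3, 'item': 49}, result=True

Final answer: True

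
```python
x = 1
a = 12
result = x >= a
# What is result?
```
Trace:
  x=1
  x=1, a=12
  x=1, a=12, result=False

Final answer: False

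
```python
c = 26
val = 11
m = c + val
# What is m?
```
Trace:
  c=26
  c=26, val=11
  c=26, val=11, m=37

Final answer: 37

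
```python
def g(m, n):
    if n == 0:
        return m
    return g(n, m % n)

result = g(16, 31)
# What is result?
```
Call trace:
g(m=16, n=31)
  g(m=31, n=16)
    g(m=16, n=15)
      g(m=15, n=1)
        g(m=1, n=0)
        -> return 1
      -> return 1
    -> return 1
  -> return 1
-> return 1

Final answer: 1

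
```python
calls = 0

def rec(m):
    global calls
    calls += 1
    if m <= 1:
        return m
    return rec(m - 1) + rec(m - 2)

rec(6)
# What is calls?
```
Call trace (a repeated sub-call is expanded the first time; later identical calls just restate its return value):
rec(m=6)
  rec(m=5)
    rec(m=4)
      rec(m=3)
        rec(m=2)
          rec(m=1)
          -> return 1
          rec(m=0)
          -> return 0
        -> return 1
        rec(m=1)
        -> return 1
      -> return 2
      rec(m=2) -> return 1  (same call as traced above)
    -> return 3
    rec(m=3) -> return 2  (same call as traced above)
  -> return 5
  rec(m=4) -> return 3  (same call as traced above)
-> return 8

calls is incremented once per call, so count the calls in each subtree. Let C(m) = number of calls made by rec(m).
C(0) = C(1) = 1 (base case, no recursion); C(m) = 1 + C(m - 1) + C(m - 2) otherwise.
C(2) = 1 + C(1) + C(0) = 1 + 1 + 1 = 3
C(3) = 1 + C(2) + C(1) = 1 + 3 + 1 = 5
C(4) = 1 + C(3) + C(2) = 1 + 5 + 3 = 9
C(5) = 1 + C(4) + C(3) = 1 + 9 + 5 = 15
C(6) = 1 + C(5) + C(4) = 1 + 15 + 9 = 25
calls = C(6) = 25

Final answer: 25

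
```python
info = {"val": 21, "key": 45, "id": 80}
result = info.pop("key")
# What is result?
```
Trace:
  info={'val': 21, 'key': 45, 'id': 80}
  info={'val': 21, 'id': 80}, result=45

Final answer: 45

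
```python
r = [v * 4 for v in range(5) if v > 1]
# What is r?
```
Trace:
  v=0
  v=1
  v=2
  v=3
  v=4
  r=[8, 12, 16]

Final answer: [8, 12, 16]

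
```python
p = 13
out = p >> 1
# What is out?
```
Trace:
  p=13
  p=13, out=6

Final answer: 6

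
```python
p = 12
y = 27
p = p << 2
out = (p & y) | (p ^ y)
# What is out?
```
Trace:
  p=12
  p=12, y=27
  p=48, y=27
  p=48, y=27, out=59

Final answer: 59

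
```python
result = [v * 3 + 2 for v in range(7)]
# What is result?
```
Trace:
  v=0
  v=1
  v=2
  v=3
  v=4
  v=5
  v=6
  result=[2, 5, 8, 11, 14, 17, 20]

Final answer: [2, 5, 8, 11, 14, 17, 20]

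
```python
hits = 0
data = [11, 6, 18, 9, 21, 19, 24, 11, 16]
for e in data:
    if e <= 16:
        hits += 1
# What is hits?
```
Trace:
  hits=0
  hits=1, e=11
  hits=2, e=6
  hits=2, e=18
  hits=3, e=9
  hits=3, e=21
  hits=3, e=19
  hits=3, e=24
  hits=4, e=11
  hits=5, e=16

Final answer: 5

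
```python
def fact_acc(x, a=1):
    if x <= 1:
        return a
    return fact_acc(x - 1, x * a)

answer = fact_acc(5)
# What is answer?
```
Call trace:
fact_acc(x=5, a=1)
  fact_acc(x=4, a=5)
    fact_acc(x=3, a=20)
      fact_acc(x=2, a=60)
        fact_acc(x=1, a=120)
        -> return 120
      -> return 120
    -> return 120
  -> return 120
-> return 120

Final answer: 120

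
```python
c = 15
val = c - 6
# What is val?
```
Trace:
  c=15
  c=15, val=9

Final answer: 9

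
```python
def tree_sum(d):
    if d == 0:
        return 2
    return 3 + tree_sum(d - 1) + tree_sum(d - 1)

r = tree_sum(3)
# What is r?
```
Call trace (a repeated sub-call is expanded the first time; later identical calls just restate its return value):
tree_sum(d=3)
  tree_sum(d=2)
    tree_sum(d=1)
      tree_sum(d=0)
      -> return 2
      tree_sum(d=0)
      -> return 2
    -> return 7
    tree_sum(d=1) -> return 7  (same call as traced above)
  -> return 17
  tree_sum(d=2) -> return 17  (same call as traced above)
-> return 37

Final answer: 37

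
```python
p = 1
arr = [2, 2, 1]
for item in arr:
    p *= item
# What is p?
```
Trace:
  p=1
  p=2, item=2
  p=4, item=2
  p=4, item=1

Final answer: 4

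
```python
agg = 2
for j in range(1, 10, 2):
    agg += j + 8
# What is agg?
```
Trace:
  agg=2
  agg=11, j=1
  agg=22, j=3
  agg=35, j=5
  agg=50, j=7
  agg=67, j=9

Final answer: 67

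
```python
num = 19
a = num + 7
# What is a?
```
Trace:
  num=19
  num=19, a=26

Final answer: 26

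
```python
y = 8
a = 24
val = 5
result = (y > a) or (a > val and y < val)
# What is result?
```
Trace:
  y=8
  y=8, a=24
  y=8, a=24, val=5
  y=8, a=24, val=5, result=False

Final answer: False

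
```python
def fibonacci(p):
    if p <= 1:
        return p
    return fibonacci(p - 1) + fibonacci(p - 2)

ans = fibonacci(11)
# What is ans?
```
Call trace (a repeated sub-call is expanded the first time; later identical calls just restate its return value):
fibonacci(p=11)
  fibonacci(p=10)
    fibonacci(p=9)
      fibonacci(p=8)
        fibonacci(p=7)
          fibonacci(p=6)
            fibonacci(p=5)
              fibonacci(p=4)
                fibonacci(p=3)
                  fibonacci(p=2)
                    fibonacci(p=1)
                    -> return 1
                    fibonacci(p=0)
                    -> return 0
                  -> return 1
                  fibonacci(p=1)
                  -> return 1
                -> return 2
                fibonacci(p=2) -> return 1  (same call as traced above)
              -> return 3
              fibonacci(p=3) -> return 2  (same call as traced above)
            -> return 5
            fibonacci(p=4) -> return 3  (same call as traced above)
          -> return 8
          fibonacci(p=5) -> return 5  (same call as traced above)
        -> return 13
        fibonacci(p=6) -> return 8  (same call as traced above)
      -> return 21
      fibonacci(p=7) -> return 13  (same call as traced above)
    -> return 34
    fibonacci(p=8) -> return 21  (same call as traced above)
  -> return 55
  fibonacci(p=9) -> return 34  (same call as traced above)
-> return 89

Final answer: 89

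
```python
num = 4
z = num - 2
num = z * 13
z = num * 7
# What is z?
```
Trace:
  num=4
  num=4, z=2
  num=26, z=2
  num=26, z=182

Final answer: 182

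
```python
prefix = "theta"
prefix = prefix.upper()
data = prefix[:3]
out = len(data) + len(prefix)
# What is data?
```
Trace:
  prefix='theta'
  prefix='THETA'
  prefix='THETA', data='THE'
  prefix='THETA', data='THE', out=8

Final answer: 'THE'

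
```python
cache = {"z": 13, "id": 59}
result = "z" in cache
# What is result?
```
Trace:
  cache={'z': 13, 'id': 59}
  cache={'z': 13, 'id': 59}, result=True

Final answer: True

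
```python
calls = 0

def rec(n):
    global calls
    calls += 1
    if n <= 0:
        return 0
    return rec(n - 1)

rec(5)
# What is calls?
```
Call trace:
rec(n=5)
  rec(n=4)
    rec(n=3)
      rec(n=2)
        rec(n=1)
          rec(n=0)
          -> return 0
        -> return 0
      -> return 0
    -> return 0
  -> return 0
-> return 0

calls is incremented once per call. rec is entered once for each n = 5, 4, 3, 2, 1, 0 (the n <= 0 call returns without recursing), i.e. 5 + 1 calls.
calls = 6

Final answer: 6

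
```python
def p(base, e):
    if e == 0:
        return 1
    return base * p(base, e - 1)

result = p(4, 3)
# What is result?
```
Call trace:
p(base=4, e=3)
  p(base=4, e=2)
    p(base=4, e=1)
      p(base=4, e=0)
      -> return 1
    -> return 4
  -> return 16
-> return 64

Final answer: 64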